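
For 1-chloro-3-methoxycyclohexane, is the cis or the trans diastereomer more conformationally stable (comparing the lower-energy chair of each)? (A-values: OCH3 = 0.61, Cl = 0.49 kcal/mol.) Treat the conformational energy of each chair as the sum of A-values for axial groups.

cis

At 1,3 positions (parity same): cis → (e,e or a,a); trans → (a,e or e,a).
Best chair for cis: E = 0.00 kcal/mol; best chair for trans: E = 0.49 kcal/mol.
The cis isomer is lower by 0.49 kcal/mol.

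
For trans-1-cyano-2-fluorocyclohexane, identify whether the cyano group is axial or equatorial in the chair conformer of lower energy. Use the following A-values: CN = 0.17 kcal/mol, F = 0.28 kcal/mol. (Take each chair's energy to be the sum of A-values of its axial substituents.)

C1 and C2 have opposite parity, so for the trans isomer the two substituents are e,e in one chair and a,a in the other.
Chair I (cyano axial, fluoro axial): E = 0.45 kcal/mol.
Chair II (cyano equatorial, fluoro equatorial): E = 0.00 kcal/mol.
Chair II is the more stable (lower-energy) conformer, and in that chair the cyano group is equatorial.

equatorial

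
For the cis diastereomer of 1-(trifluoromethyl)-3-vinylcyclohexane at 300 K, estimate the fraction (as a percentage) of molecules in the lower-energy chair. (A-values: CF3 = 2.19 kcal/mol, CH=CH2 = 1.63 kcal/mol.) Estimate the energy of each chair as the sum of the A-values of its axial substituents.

C1 and C3 have the same parity, so for the cis isomer the two substituents are e,e in one chair and a,a in the other.
Chair I (trifluoromethyl axial, vinyl axial): E = 3.82 kcal/mol; chair II (trifluoromethyl equatorial, vinyl equatorial): E = 0.00 kcal/mol.
ΔG = 3.82 kcal/mol between the two chairs.
K = exp(ΔG/RT) with R = 1.987×10⁻³ kcal mol⁻¹ K⁻¹ and T = 300 K gives K ≈ 607.
Fraction in the lower-energy chair = K/(K+1) = 99.8%.

99.8%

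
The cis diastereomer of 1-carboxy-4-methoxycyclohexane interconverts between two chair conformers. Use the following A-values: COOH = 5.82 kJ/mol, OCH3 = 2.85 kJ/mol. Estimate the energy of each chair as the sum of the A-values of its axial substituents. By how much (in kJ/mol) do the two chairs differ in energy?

2.97 kJ/mol

C1 and C4 have opposite parity, so for the cis isomer the two substituents are one axial and one equatorial in each chair.
Chair I (carboxyl axial, methoxy equatorial): E = 5.82 kJ/mol.
Chair II (carboxyl equatorial, methoxy axial): E = 2.85 kJ/mol.
ΔE = 5.82 − 2.85 = 2.97 kJ/mol; chair II is more stable.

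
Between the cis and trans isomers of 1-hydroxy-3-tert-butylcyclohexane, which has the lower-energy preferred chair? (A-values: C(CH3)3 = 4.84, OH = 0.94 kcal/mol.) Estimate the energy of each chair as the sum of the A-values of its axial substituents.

cis

At 1,3 positions (parity same): cis → (e,e or a,a); trans → (a,e or e,a).
Best chair for cis: E = 0.00 kcal/mol; best chair for trans: E = 0.94 kcal/mol.
The cis isomer is lower by 0.94 kcal/mol.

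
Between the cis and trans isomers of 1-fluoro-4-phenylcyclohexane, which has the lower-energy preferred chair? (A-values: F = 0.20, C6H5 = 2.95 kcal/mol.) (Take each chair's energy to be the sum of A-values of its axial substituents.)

At 1,4 positions (parity opposite): cis → (a,e or e,a); trans → (e,e or a,a).
Best chair for cis: E = 0.20 kcal/mol; best chair for trans: E = 0.00 kcal/mol.
The trans isomer is lower by 0.20 kcal/mol.

trans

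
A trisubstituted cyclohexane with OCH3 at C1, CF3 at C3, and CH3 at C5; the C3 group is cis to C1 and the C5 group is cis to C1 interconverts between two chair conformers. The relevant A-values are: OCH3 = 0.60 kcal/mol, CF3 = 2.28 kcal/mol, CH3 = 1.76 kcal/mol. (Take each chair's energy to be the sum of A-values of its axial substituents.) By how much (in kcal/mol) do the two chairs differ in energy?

4.64 kcal/mol

Chair I (methoxy axial, trifluoromethyl axial, methyl axial): E = 4.64 kcal/mol.
Chair II (methoxy equatorial, trifluoromethyl equatorial, methyl equatorial): E = 0.00 kcal/mol.
ΔE = 4.64 − 0.00 = 4.64 kcal/mol; chair II is more stable.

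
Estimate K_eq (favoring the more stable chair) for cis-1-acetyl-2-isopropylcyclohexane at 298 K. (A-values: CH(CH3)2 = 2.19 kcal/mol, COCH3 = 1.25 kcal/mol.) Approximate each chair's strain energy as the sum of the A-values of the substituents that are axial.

K ≈ 4.89

C1 and C2 have opposite parity, so for the cis isomer the two substituents are one axial and one equatorial in each chair.
Chair I (isopropyl axial, acetyl equatorial): E = 2.19 kcal/mol; chair II (isopropyl equatorial, acetyl axial): E = 1.25 kcal/mol.
ΔG = 0.94 kcal/mol between the two chairs.
K = exp(ΔG/RT) with R = 1.987×10⁻³ kcal mol⁻¹ K⁻¹ and T = 298 K gives K ≈ 4.89.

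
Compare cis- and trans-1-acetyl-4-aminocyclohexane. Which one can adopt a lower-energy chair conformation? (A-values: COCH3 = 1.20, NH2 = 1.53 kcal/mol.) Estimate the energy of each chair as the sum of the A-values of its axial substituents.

trans

At 1,4 positions (parity opposite): cis → (a,e or e,a); trans → (e,e or a,a).
Best chair for cis: E = 1.20 kcal/mol; best chair for trans: E = 0.00 kcal/mol.
The trans isomer is lower by 1.20 kcal/mol.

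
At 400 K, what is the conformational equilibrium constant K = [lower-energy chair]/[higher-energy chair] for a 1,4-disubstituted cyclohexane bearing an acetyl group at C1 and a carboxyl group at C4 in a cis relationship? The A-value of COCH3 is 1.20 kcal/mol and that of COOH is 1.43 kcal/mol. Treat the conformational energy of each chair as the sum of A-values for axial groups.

C1 and C4 have opposite parity, so for the cis isomer the two substituents are one axial and one equatorial in each chair.
Chair I (acetyl axial, carboxyl equatorial): E = 1.20 kcal/mol; chair II (acetyl equatorial, carboxyl axial): E = 1.43 kcal/mol.
ΔG = 0.23 kcal/mol between the two chairs.
K = exp(ΔG/RT) with R = 1.987×10⁻³ kcal mol⁻¹ K⁻¹ and T = 400 K gives K ≈ 1.34.

K ≈ 1.34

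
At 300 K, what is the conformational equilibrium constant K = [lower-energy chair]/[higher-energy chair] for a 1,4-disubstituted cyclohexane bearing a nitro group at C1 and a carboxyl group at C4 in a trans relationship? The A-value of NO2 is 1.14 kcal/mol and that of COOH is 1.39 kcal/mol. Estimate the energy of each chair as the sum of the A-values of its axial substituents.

K ≈ 69.7

C1 and C4 have opposite parity, so for the trans isomer the two substituents are e,e in one chair and a,a in the other.
Chair I (nitro axial, carboxyl axial): E = 2.53 kcal/mol; chair II (nitro equatorial, carboxyl equatorial): E = 0.00 kcal/mol.
ΔG = 2.53 kcal/mol between the two chairs.
K = exp(ΔG/RT) with R = 1.987×10⁻³ kcal mol⁻¹ K⁻¹ and T = 300 K gives K ≈ 69.7.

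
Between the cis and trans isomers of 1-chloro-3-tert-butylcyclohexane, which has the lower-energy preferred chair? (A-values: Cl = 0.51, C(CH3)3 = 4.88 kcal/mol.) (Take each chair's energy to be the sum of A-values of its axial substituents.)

cis

At 1,3 positions (parity same): cis → (e,e or a,a); trans → (a,e or e,a).
Best chair for cis: E = 0.00 kcal/mol; best chair for trans: E = 0.51 kcal/mol.
The cis isomer is lower by 0.51 kcal/mol.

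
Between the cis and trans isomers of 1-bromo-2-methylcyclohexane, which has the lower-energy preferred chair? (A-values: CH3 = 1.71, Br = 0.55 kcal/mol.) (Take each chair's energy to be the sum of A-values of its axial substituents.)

At 1,2 positions (parity opposite): cis → (a,e or e,a); trans → (e,e or a,a).
Best chair for cis: E = 0.55 kcal/mol; best chair for trans: E = 0.00 kcal/mol.
The trans isomer is lower by 0.55 kcal/mol.

trans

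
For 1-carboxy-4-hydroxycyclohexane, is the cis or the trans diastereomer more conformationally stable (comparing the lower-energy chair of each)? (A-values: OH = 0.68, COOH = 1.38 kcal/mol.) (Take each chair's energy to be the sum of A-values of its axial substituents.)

trans

At 1,4 positions (parity opposite): cis → (a,e or e,a); trans → (e,e or a,a).
Best chair for cis: E = 0.68 kcal/mol; best chair for trans: E = 0.00 kcal/mol.
The trans isomer is lower by 0.68 kcal/mol.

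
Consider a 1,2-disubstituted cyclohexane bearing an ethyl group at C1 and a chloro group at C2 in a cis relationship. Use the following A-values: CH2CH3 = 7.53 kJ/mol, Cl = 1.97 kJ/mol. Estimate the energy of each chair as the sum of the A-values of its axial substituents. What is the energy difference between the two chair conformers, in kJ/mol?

C1 and C2 have opposite parity, so for the cis isomer the two substituents are one axial and one equatorial in each chair.
Chair I (ethyl axial, chloro equatorial): E = 7.53 kJ/mol.
Chair II (ethyl equatorial, chloro axial): E = 1.97 kJ/mol.
ΔE = 7.53 − 1.97 = 5.56 kJ/mol; chair II is more stable.

5.56 kJ/mol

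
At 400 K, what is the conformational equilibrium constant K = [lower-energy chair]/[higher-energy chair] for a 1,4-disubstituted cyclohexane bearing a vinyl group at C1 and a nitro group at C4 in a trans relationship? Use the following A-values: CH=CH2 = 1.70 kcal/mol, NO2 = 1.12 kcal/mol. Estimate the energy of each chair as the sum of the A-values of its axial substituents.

K ≈ 34.7

C1 and C4 have opposite parity, so for the trans isomer the two substituents are e,e in one chair and a,a in the other.
Chair I (vinyl axial, nitro axial): E = 2.82 kcal/mol; chair II (vinyl equatorial, nitro equatorial): E = 0.00 kcal/mol.
ΔG = 2.82 kcal/mol between the two chairs.
K = exp(ΔG/RT) with R = 1.987×10⁻³ kcal mol⁻¹ K⁻¹ and T = 400 K gives K ≈ 34.7.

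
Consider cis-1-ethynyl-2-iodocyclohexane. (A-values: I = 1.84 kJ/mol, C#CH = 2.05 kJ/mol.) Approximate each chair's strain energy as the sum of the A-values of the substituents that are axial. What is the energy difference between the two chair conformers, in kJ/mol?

C1 and C2 have opposite parity, so for the cis isomer the two substituents are one axial and one equatorial in each chair.
Chair I (iodo axial, ethynyl equatorial): E = 1.84 kJ/mol.
Chair II (iodo equatorial, ethynyl axial): E = 2.05 kJ/mol.
ΔE = 2.05 − 1.84 = 0.21 kJ/mol; chair I is more stable.

0.21 kJ/mol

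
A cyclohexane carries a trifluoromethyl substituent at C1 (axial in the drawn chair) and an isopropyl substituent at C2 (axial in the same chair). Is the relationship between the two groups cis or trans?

trans

C1 and C2 have opposite parity, so their axial bonds point in opposite directions.
With opposite-parity carbons, two substituents on the same face are one axial and one equatorial; opposite faces give both axial or both equatorial.
Here the groups are axial/axial → opposite face → trans.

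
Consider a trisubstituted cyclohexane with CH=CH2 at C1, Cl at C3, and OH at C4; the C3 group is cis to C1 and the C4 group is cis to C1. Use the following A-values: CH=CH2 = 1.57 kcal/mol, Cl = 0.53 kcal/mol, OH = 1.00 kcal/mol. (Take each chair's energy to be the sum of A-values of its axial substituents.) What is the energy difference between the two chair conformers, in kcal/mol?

Chair I (vinyl axial, chloro axial, hydroxyl equatorial): E = 2.10 kcal/mol.
Chair II (vinyl equatorial, chloro equatorial, hydroxyl axial): E = 1.00 kcal/mol.
ΔE = 2.10 − 1.00 = 1.10 kcal/mol; chair II is more stable.

1.10 kcal/mol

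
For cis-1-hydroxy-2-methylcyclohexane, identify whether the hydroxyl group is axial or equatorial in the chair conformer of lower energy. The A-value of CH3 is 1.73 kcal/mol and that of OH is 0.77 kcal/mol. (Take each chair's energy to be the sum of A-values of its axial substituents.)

C1 and C2 have opposite parity, so for the cis isomer the two substituents are one axial and one equatorial in each chair.
Chair I (methyl axial, hydroxyl equatorial): E = 1.73 kcal/mol.
Chair II (methyl equatorial, hydroxyl axial): E = 0.77 kcal/mol.
Chair II is the more stable (lower-energy) conformer, and in that chair the hydroxyl group is axial.

axial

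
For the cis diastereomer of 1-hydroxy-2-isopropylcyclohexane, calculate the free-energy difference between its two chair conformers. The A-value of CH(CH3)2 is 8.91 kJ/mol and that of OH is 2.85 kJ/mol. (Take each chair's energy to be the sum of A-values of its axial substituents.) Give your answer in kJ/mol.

6.06 kJ/mol

C1 and C2 have opposite parity, so for the cis isomer the two substituents are one axial and one equatorial in each chair.
Chair I (isopropyl axial, hydroxyl equatorial): E = 8.91 kJ/mol.
Chair II (isopropyl equatorial, hydroxyl axial): E = 2.85 kJ/mol.
ΔE = 8.91 − 2.85 = 6.06 kJ/mol; chair II is more stable.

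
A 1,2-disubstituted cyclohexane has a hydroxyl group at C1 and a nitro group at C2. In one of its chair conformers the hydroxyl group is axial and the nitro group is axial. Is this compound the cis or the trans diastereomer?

C1 and C2 have opposite parity, so their axial bonds point in opposite directions.
With opposite-parity carbons, two substituents on the same face are one axial and one equatorial; opposite faces give both axial or both equatorial.
Here the groups are axial/axial → opposite face → trans.

trans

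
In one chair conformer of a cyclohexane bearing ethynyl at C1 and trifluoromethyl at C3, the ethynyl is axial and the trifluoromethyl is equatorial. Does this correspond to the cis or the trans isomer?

trans

C1 and C3 have the same parity, so their axial bonds point in the same direction.
With same-parity carbons, two substituents on the same face are both axial or both equatorial; opposite faces give one of each.
Here the groups are axial/equatorial → opposite face → trans.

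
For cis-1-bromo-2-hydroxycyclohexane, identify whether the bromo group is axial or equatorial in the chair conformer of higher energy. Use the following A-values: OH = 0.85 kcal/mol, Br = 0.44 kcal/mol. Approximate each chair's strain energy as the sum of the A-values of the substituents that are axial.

equatorial

C1 and C2 have opposite parity, so for the cis isomer the two substituents are one axial and one equatorial in each chair.
Chair I (hydroxyl axial, bromo equatorial): E = 0.85 kcal/mol.
Chair II (hydroxyl equatorial, bromo axial): E = 0.44 kcal/mol.
Chair I is the less stable (higher-energy) conformer, and in that chair the bromo group is equatorial.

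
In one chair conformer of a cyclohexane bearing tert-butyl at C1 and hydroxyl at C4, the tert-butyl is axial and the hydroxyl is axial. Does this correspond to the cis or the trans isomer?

C1 and C4 have opposite parity, so their axial bonds point in opposite directions.
With opposite-parity carbons, two substituents on the same face are one axial and one equatorial; opposite faces give both axial or both equatorial.
Here the groups are axial/axial → opposite face → trans.

trans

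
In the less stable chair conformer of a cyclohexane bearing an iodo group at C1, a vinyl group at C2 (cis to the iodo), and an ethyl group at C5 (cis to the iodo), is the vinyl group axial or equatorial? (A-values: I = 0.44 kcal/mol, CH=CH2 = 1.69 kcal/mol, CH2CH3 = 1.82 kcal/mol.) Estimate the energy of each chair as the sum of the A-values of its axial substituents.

Chair I (iodo axial, vinyl equatorial, ethyl axial): E = 2.26 kcal/mol.
Chair II (iodo equatorial, vinyl axial, ethyl equatorial): E = 1.69 kcal/mol.
Chair I is the less stable (higher-energy) conformer, and in that chair the vinyl group is equatorial.

equatorial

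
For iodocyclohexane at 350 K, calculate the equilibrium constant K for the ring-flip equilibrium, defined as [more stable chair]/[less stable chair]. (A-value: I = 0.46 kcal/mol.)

K ≈ 1.94

One chair has the iodo group axial (E = 0.46 kcal/mol) and the other has it equatorial (E = 0).
ΔG = 0.46 kcal/mol between the two chairs.
K = exp(ΔG/RT) with R = 1.987×10⁻³ kcal mol⁻¹ K⁻¹ and T = 350 K gives K ≈ 1.94.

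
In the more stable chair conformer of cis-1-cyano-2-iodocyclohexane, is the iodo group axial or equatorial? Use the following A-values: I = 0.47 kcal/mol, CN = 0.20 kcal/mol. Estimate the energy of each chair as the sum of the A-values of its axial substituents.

C1 and C2 have opposite parity, so for the cis isomer the two substituents are one axial and one equatorial in each chair.
Chair I (iodo axial, cyano equatorial): E = 0.47 kcal/mol.
Chair II (iodo equatorial, cyano axial): E = 0.20 kcal/mol.
Chair II is the more stable (lower-energy) conformer, and in that chair the iodo group is equatorial.

equatorial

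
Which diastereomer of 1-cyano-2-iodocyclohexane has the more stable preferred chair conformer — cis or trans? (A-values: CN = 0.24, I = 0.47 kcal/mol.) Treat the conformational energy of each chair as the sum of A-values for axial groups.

At 1,2 positions (parity opposite): cis → (a,e or e,a); trans → (e,e or a,a).
Best chair for cis: E = 0.24 kcal/mol; best chair for trans: E = 0.00 kcal/mol.
The trans isomer is lower by 0.24 kcal/mol.

trans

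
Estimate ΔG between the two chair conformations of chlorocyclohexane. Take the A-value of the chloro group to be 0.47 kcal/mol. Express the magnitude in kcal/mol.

0.47 kcal/mol

A monosubstituted cyclohexane has one chair with the chloro group axial (E = A = 0.47 kcal/mol) and one with it equatorial (E = 0).
ΔE = 0.47 − 0 = 0.47 kcal/mol.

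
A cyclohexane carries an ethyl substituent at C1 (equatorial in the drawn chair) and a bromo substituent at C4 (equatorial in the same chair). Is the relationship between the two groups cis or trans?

C1 and C4 have opposite parity, so their axial bonds point in opposite directions.
With opposite-parity carbons, two substituents on the same face are one axial and one equatorial; opposite faces give both axial or both equatorial.
Here the groups are equatorial/equatorial → opposite face → trans.

trans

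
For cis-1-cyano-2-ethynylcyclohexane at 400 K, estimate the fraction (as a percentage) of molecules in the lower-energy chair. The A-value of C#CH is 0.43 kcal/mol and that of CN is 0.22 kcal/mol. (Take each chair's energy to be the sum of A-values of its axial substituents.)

56.6%

C1 and C2 have opposite parity, so for the cis isomer the two substituents are one axial and one equatorial in each chair.
Chair I (ethynyl axial, cyano equatorial): E = 0.43 kcal/mol; chair II (ethynyl equatorial, cyano axial): E = 0.22 kcal/mol.
ΔG = 0.21 kcal/mol between the two chairs.
K = exp(ΔG/RT) with R = 1.987×10⁻³ kcal mol⁻¹ K⁻¹ and T = 400 K gives K ≈ 1.3.
Fraction in the lower-energy chair = K/(K+1) = 56.6%.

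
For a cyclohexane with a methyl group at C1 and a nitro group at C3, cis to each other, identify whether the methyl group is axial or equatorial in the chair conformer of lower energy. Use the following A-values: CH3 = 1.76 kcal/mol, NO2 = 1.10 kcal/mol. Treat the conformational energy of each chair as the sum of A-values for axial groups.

equatorial

C1 and C3 have the same parity, so for the cis isomer the two substituents are e,e in one chair and a,a in the other.
Chair I (methyl axial, nitro axial): E = 2.86 kcal/mol.
Chair II (methyl equatorial, nitro equatorial): E = 0.00 kcal/mol.
Chair II is the more stable (lower-energy) conformer, and in that chair the methyl group is equatorial.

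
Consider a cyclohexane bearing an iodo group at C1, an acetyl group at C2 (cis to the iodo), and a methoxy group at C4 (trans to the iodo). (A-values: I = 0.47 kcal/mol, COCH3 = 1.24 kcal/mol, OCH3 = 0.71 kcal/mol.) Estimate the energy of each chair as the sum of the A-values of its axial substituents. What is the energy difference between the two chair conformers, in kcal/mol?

0.06 kcal/mol

Chair I (iodo axial, acetyl equatorial, methoxy axial): E = 1.18 kcal/mol.
Chair II (iodo equatorial, acetyl axial, methoxy equatorial): E = 1.24 kcal/mol.
ΔE = 1.24 − 1.18 = 0.06 kcal/mol; chair I is more stable.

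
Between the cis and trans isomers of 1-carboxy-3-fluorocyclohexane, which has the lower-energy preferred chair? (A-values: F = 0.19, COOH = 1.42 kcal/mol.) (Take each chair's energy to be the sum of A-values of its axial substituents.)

At 1,3 positions (parity same): cis → (e,e or a,a); trans → (a,e or e,a).
Best chair for cis: E = 0.00 kcal/mol; best chair for trans: E = 0.19 kcal/mol.
The cis isomer is lower by 0.19 kcal/mol.

cis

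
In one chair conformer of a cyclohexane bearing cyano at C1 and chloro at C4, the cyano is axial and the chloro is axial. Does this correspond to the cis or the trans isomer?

trans

C1 and C4 have opposite parity, so their axial bonds point in opposite directions.
With opposite-parity carbons, two substituents on the same face are one axial and one equatorial; opposite faces give both axial or both equatorial.
Here the groups are axial/axial → opposite face → trans.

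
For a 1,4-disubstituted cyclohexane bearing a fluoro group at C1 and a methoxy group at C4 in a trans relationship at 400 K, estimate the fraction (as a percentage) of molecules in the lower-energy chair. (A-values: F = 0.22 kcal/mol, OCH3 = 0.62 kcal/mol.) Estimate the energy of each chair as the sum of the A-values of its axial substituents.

C1 and C4 have opposite parity, so for the trans isomer the two substituents are e,e in one chair and a,a in the other.
Chair I (fluoro axial, methoxy axial): E = 0.84 kcal/mol; chair II (fluoro equatorial, methoxy equatorial): E = 0.00 kcal/mol.
ΔG = 0.84 kcal/mol between the two chairs.
K = exp(ΔG/RT) with R = 1.987×10⁻³ kcal mol⁻¹ K⁻¹ and T = 400 K gives K ≈ 2.88.
Fraction in the lower-energy chair = K/(K+1) = 74.2%.

74.2%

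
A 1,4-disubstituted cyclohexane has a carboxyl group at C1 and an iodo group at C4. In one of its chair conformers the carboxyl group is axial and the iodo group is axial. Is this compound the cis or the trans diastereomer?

trans

C1 and C4 have opposite parity, so their axial bonds point in opposite directions.
With opposite-parity carbons, two substituents on the same face are one axial and one equatorial; opposite faces give both axial or both equatorial.
Here the groups are axial/axial → opposite face → trans.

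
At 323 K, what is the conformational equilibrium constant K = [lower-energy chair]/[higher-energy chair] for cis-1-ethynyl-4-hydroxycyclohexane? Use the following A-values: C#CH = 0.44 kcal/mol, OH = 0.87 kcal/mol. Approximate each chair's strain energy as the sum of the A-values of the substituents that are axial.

C1 and C4 have opposite parity, so for the cis isomer the two substituents are one axial and one equatorial in each chair.
Chair I (ethynyl axial, hydroxyl equatorial): E = 0.44 kcal/mol; chair II (ethynyl equatorial, hydroxyl axial): E = 0.87 kcal/mol.
ΔG = 0.43 kcal/mol between the two chairs.
K = exp(ΔG/RT) with R = 1.987×10⁻³ kcal mol⁻¹ K⁻¹ and T = 323 K gives K ≈ 1.95.

K ≈ 1.95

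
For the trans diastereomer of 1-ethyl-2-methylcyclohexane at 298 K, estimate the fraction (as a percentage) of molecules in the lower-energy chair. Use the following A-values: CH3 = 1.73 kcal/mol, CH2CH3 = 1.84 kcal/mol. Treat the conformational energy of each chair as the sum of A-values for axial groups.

99.8%

C1 and C2 have opposite parity, so for the trans isomer the two substituents are e,e in one chair and a,a in the other.
Chair I (methyl axial, ethyl axial): E = 3.57 kcal/mol; chair II (methyl equatorial, ethyl equatorial): E = 0.00 kcal/mol.
ΔG = 3.57 kcal/mol between the two chairs.
K = exp(ΔG/RT) with R = 1.987×10⁻³ kcal mol⁻¹ K⁻¹ and T = 298 K gives K ≈ 415.
Fraction in the lower-energy chair = K/(K+1) = 99.8%.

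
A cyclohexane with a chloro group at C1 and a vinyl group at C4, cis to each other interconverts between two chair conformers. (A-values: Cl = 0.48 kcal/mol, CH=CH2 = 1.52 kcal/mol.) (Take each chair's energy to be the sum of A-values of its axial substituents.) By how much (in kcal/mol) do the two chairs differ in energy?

1.04 kcal/mol

C1 and C4 have opposite parity, so for the cis isomer the two substituents are one axial and one equatorial in each chair.
Chair I (chloro axial, vinyl equatorial): E = 0.48 kcal/mol.
Chair II (chloro equatorial, vinyl axial): E = 1.52 kcal/mol.
ΔE = 1.52 − 0.48 = 1.04 kcal/mol; chair I is more stable.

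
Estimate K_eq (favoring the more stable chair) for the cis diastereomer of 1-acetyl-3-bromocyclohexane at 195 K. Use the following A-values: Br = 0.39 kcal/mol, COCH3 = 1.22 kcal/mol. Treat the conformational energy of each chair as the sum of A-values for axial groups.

K ≈ 63.8

C1 and C3 have the same parity, so for the cis isomer the two substituents are e,e in one chair and a,a in the other.
Chair I (bromo axial, acetyl axial): E = 1.61 kcal/mol; chair II (bromo equatorial, acetyl equatorial): E = 0.00 kcal/mol.
ΔG = 1.61 kcal/mol between the two chairs.
K = exp(ΔG/RT) with R = 1.987×10⁻³ kcal mol⁻¹ K⁻¹ and T = 195 K gives K ≈ 63.8.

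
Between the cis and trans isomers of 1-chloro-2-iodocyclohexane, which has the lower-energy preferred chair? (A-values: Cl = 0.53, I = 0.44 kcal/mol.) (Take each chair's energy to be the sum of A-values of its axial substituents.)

trans

At 1,2 positions (parity opposite): cis → (a,e or e,a); trans → (e,e or a,a).
Best chair for cis: E = 0.44 kcal/mol; best chair for trans: E = 0.00 kcal/mol.
The trans isomer is lower by 0.44 kcal/mol.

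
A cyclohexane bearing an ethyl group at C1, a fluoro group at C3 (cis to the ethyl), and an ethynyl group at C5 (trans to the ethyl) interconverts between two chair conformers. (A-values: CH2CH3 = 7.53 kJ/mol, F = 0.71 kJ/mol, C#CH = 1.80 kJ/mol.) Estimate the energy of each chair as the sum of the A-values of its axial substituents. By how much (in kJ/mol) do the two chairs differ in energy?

Chair I (ethyl axial, fluoro axial, ethynyl equatorial): E = 8.24 kJ/mol.
Chair II (ethyl equatorial, fluoro equatorial, ethynyl axial): E = 1.80 kJ/mol.
ΔE = 8.24 − 1.80 = 6.44 kJ/mol; chair II is more stable.

6.44 kJ/mol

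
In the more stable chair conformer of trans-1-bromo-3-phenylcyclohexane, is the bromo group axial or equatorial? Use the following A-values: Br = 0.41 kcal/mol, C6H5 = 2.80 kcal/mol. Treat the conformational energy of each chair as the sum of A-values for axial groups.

axial

C1 and C3 have the same parity, so for the trans isomer the two substituents are one axial and one equatorial in each chair.
Chair I (bromo axial, phenyl equatorial): E = 0.41 kcal/mol.
Chair II (bromo equatorial, phenyl axial): E = 2.80 kcal/mol.
Chair I is the more stable (lower-energy) conformer, and in that chair the bromo group is axial.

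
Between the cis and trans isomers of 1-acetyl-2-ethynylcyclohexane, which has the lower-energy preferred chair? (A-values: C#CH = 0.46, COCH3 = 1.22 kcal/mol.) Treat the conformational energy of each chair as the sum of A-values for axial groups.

At 1,2 positions (parity opposite): cis → (a,e or e,a); trans → (e,e or a,a).
Best chair for cis: E = 0.46 kcal/mol; best chair for trans: E = 0.00 kcal/mol.
The trans isomer is lower by 0.46 kcal/mol.

trans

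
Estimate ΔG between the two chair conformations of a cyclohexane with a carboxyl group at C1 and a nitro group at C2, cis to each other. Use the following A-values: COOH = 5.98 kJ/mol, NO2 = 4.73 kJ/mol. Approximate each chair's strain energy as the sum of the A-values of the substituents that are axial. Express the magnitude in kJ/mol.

1.25 kJ/mol

C1 and C2 have opposite parity, so for the cis isomer the two substituents are one axial and one equatorial in each chair.
Chair I (carboxyl axial, nitro equatorial): E = 5.98 kJ/mol.
Chair II (carboxyl equatorial, nitro axial): E = 4.73 kJ/mol.
ΔE = 5.98 − 4.73 = 1.25 kJ/mol; chair II is more stable.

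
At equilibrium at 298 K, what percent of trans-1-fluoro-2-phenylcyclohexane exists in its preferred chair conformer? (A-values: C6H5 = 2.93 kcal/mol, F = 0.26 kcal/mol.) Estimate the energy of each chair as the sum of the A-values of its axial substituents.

99.5%

C1 and C2 have opposite parity, so for the trans isomer the two substituents are e,e in one chair and a,a in the other.
Chair I (phenyl axial, fluoro axial): E = 3.19 kcal/mol; chair II (phenyl equatorial, fluoro equatorial): E = 0.00 kcal/mol.
ΔG = 3.19 kcal/mol between the two chairs.
K = exp(ΔG/RT) with R = 1.987×10⁻³ kcal mol⁻¹ K⁻¹ and T = 298 K gives K ≈ 219.
Fraction in the lower-energy chair = K/(K+1) = 99.5%.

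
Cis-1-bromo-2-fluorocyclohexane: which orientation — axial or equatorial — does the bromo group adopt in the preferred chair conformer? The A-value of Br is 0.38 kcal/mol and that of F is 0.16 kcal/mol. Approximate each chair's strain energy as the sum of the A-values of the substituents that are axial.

equatorial

C1 and C2 have opposite parity, so for the cis isomer the two substituents are one axial and one equatorial in each chair.
Chair I (bromo axial, fluoro equatorial): E = 0.38 kcal/mol.
Chair II (bromo equatorial, fluoro axial): E = 0.16 kcal/mol.
Chair II is the more stable (lower-energy) conformer, and in that chair the bromo group is equatorial.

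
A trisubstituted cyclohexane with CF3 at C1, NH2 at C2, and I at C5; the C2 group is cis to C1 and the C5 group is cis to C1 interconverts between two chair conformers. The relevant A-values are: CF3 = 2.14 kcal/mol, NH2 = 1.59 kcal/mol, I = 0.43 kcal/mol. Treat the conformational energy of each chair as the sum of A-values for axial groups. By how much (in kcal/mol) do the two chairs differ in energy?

Chair I (trifluoromethyl axial, amino equatorial, iodo axial): E = 2.57 kcal/mol.
Chair II (trifluoromethyl equatorial, amino axial, iodo equatorial): E = 1.59 kcal/mol.
ΔE = 2.57 − 1.59 = 0.98 kcal/mol; chair II is more stable.

0.98 kcal/mol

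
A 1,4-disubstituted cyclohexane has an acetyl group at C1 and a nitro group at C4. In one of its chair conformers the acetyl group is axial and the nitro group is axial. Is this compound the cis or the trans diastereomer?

trans

C1 and C4 have opposite parity, so their axial bonds point in opposite directions.
With opposite-parity carbons, two substituents on the same face are one axial and one equatorial; opposite faces give both axial or both equatorial.
Here the groups are axial/axial → opposite face → trans.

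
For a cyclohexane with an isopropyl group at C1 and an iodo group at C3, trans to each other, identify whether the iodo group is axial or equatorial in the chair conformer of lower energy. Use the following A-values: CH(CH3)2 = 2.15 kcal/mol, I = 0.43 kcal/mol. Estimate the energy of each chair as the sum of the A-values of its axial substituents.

C1 and C3 have the same parity, so for the trans isomer the two substituents are one axial and one equatorial in each chair.
Chair I (isopropyl axial, iodo equatorial): E = 2.15 kcal/mol.
Chair II (isopropyl equatorial, iodo axial): E = 0.43 kcal/mol.
Chair II is the more stable (lower-energy) conformer, and in that chair the iodo group is axial.

axial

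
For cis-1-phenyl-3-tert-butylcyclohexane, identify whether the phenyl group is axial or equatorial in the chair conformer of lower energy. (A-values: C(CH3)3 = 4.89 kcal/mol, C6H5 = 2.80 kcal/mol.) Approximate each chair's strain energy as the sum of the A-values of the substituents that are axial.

equatorial

C1 and C3 have the same parity, so for the cis isomer the two substituents are e,e in one chair and a,a in the other.
Chair I (tert-butyl axial, phenyl axial): E = 7.69 kcal/mol.
Chair II (tert-butyl equatorial, phenyl equatorial): E = 0.00 kcal/mol.
Chair II is the more stable (lower-energy) conformer, and in that chair the phenyl group is equatorial.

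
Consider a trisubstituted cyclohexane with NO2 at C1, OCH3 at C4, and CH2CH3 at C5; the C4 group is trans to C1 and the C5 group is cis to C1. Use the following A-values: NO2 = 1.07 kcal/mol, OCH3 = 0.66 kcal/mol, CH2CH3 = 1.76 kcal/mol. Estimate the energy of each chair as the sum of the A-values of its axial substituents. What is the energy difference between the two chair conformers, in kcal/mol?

3.49 kcal/mol

Chair I (nitro axial, methoxy axial, ethyl axial): E = 3.49 kcal/mol.
Chair II (nitro equatorial, methoxy equatorial, ethyl equatorial): E = 0.00 kcal/mol.
ΔE = 3.49 − 0.00 = 3.49 kcal/mol; chair II is more stable.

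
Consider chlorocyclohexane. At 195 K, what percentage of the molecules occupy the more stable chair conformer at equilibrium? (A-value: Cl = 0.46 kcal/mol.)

76.6%

One chair has the chloro group axial (E = 0.46 kcal/mol) and the other has it equatorial (E = 0).
ΔG = 0.46 kcal/mol between the two chairs.
K = exp(ΔG/RT) with R = 1.987×10⁻³ kcal mol⁻¹ K⁻¹ and T = 195 K gives K ≈ 3.28.
Fraction in the lower-energy chair = K/(K+1) = 76.6%.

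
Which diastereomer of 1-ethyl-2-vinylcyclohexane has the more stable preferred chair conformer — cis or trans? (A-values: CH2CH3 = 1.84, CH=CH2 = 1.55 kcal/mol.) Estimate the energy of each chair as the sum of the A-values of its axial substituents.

trans

At 1,2 positions (parity opposite): cis → (a,e or e,a); trans → (e,e or a,a).
Best chair for cis: E = 1.55 kcal/mol; best chair for trans: E = 0.00 kcal/mol.
The trans isomer is lower by 1.55 kcal/mol.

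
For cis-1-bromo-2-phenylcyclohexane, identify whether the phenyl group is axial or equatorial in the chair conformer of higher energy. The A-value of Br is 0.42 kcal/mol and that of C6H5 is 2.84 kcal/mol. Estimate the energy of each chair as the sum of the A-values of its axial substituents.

axial

C1 and C2 have opposite parity, so for the cis isomer the two substituents are one axial and one equatorial in each chair.
Chair I (bromo axial, phenyl equatorial): E = 0.42 kcal/mol.
Chair II (bromo equatorial, phenyl axial): E = 2.84 kcal/mol.
Chair II is the less stable (higher-energy) conformer, and in that chair the phenyl group is axial.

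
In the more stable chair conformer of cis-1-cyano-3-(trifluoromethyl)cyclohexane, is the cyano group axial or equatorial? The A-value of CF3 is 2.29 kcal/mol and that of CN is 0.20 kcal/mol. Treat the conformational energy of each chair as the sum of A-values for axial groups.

equatorial

C1 and C3 have the same parity, so for the cis isomer the two substituents are e,e in one chair and a,a in the other.
Chair I (trifluoromethyl axial, cyano axial): E = 2.49 kcal/mol.
Chair II (trifluoromethyl equatorial, cyano equatorial): E = 0.00 kcal/mol.
Chair II is the more stable (lower-energy) conformer, and in that chair the cyano group is equatorial.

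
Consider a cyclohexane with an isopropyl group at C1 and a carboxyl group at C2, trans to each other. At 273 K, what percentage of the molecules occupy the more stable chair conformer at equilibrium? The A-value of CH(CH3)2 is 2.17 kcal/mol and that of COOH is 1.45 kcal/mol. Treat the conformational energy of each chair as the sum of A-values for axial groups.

99.9%

C1 and C2 have opposite parity, so for the trans isomer the two substituents are e,e in one chair and a,a in the other.
Chair I (isopropyl axial, carboxyl axial): E = 3.62 kcal/mol; chair II (isopropyl equatorial, carboxyl equatorial): E = 0.00 kcal/mol.
ΔG = 3.62 kcal/mol between the two chairs.
K = exp(ΔG/RT) with R = 1.987×10⁻³ kcal mol⁻¹ K⁻¹ and T = 273 K gives K ≈ 791.
Fraction in the lower-energy chair = K/(K+1) = 99.9%.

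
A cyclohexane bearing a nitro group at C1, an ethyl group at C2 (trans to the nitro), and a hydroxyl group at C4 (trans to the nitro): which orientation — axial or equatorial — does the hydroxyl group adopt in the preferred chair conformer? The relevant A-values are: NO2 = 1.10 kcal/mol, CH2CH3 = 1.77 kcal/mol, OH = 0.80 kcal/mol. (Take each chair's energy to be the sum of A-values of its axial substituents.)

equatorial

Chair I (nitro axial, ethyl axial, hydroxyl axial): E = 3.67 kcal/mol.
Chair II (nitro equatorial, ethyl equatorial, hydroxyl equatorial): E = 0.00 kcal/mol.
Chair II is the more stable (lower-energy) conformer, and in that chair the hydroxyl group is equatorial.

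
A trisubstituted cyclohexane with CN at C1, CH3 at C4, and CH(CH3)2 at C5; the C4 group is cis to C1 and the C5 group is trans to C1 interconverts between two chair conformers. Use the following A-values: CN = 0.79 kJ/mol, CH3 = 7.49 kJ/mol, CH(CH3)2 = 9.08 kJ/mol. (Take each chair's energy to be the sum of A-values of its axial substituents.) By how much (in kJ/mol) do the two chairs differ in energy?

15.78 kJ/mol

Chair I (cyano axial, methyl equatorial, isopropyl equatorial): E = 0.79 kJ/mol.
Chair II (cyano equatorial, methyl axial, isopropyl axial): E = 16.57 kJ/mol.
ΔE = 16.57 − 0.79 = 15.78 kJ/mol; chair I is more stable.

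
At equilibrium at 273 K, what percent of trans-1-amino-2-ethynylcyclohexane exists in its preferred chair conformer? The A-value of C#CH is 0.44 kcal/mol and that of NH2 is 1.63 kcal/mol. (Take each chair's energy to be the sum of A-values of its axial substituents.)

97.8%

C1 and C2 have opposite parity, so for the trans isomer the two substituents are e,e in one chair and a,a in the other.
Chair I (ethynyl axial, amino axial): E = 2.07 kcal/mol; chair II (ethynyl equatorial, amino equatorial): E = 0.00 kcal/mol.
ΔG = 2.07 kcal/mol between the two chairs.
K = exp(ΔG/RT) with R = 1.987×10⁻³ kcal mol⁻¹ K⁻¹ and T = 273 K gives K ≈ 45.4.
Fraction in the lower-energy chair = K/(K+1) = 97.8%.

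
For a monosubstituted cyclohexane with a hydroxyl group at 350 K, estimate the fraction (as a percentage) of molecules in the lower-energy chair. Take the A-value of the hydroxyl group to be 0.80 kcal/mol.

One chair has the hydroxyl group axial (E = 0.80 kcal/mol) and the other has it equatorial (E = 0).
ΔG = 0.80 kcal/mol between the two chairs.
K = exp(ΔG/RT) with R = 1.987×10⁻³ kcal mol⁻¹ K⁻¹ and T = 350 K gives K ≈ 3.16.
Fraction in the lower-energy chair = K/(K+1) = 76.0%.

76.0%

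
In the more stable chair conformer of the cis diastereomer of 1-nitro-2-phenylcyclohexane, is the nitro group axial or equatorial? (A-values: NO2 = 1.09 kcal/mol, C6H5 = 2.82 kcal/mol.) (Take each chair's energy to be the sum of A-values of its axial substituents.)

axial

C1 and C2 have opposite parity, so for the cis isomer the two substituents are one axial and one equatorial in each chair.
Chair I (nitro axial, phenyl equatorial): E = 1.09 kcal/mol.
Chair II (nitro equatorial, phenyl axial): E = 2.82 kcal/mol.
Chair I is the more stable (lower-energy) conformer, and in that chair the nitro group is axial.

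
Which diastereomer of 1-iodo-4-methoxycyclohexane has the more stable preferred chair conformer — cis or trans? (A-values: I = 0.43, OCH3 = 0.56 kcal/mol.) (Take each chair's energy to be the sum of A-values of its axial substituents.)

At 1,4 positions (parity opposite): cis → (a,e or e,a); trans → (e,e or a,a).
Best chair for cis: E = 0.43 kcal/mol; best chair for trans: E = 0.00 kcal/mol.
The trans isomer is lower by 0.43 kcal/mol.

trans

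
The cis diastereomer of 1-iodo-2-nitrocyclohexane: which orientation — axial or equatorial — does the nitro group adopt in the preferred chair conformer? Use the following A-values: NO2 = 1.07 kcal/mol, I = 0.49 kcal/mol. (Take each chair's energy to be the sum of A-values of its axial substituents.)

equatorial

C1 and C2 have opposite parity, so for the cis isomer the two substituents are one axial and one equatorial in each chair.
Chair I (nitro axial, iodo equatorial): E = 1.07 kcal/mol.
Chair II (nitro equatorial, iodo axial): E = 0.49 kcal/mol.
Chair II is the more stable (lower-energy) conformer, and in that chair the nitro group is equatorial.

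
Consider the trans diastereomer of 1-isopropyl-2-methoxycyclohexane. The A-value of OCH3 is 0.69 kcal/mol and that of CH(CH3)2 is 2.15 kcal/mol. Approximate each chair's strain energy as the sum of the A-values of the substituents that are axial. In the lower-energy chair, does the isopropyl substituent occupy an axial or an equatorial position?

equatorial

C1 and C2 have opposite parity, so for the trans isomer the two substituents are e,e in one chair and a,a in the other.
Chair I (methoxy axial, isopropyl axial): E = 2.84 kcal/mol.
Chair II (methoxy equatorial, isopropyl equatorial): E = 0.00 kcal/mol.
Chair II is the more stable (lower-energy) conformer, and in that chair the isopropyl group is equatorial.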